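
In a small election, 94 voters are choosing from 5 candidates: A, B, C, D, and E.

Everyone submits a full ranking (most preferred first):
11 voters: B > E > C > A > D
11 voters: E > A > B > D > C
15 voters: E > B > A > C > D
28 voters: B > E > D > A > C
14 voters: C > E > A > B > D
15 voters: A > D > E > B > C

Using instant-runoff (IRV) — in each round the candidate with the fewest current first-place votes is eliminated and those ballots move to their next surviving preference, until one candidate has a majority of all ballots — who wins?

Round 1: A 15, B 39, C 14, D 0, E 26. D eliminated.
Round 2: A 15, B 39, C 14, E 26. C eliminated.
Round 3: A 15, B 39, E 40. A eliminated.
Round 4: B 39, E 55. E has a majority (≥48).

E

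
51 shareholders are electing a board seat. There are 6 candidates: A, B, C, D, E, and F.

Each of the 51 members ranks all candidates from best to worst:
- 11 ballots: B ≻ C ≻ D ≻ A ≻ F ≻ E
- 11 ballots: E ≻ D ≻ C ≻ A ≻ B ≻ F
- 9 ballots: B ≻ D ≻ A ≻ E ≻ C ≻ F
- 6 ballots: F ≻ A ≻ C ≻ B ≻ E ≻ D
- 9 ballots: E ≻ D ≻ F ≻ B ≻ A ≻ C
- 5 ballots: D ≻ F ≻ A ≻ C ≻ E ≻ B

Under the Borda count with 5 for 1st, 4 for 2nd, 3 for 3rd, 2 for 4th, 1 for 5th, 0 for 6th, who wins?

D

A: 11×2 + 11×2 + 9×3 + 6×4 + 9×1 + 5×3 = 119
B: 11×5 + 11×1 + 9×5 + 6×2 + 9×2 + 5×0 = 141
C: 11×4 + 11×3 + 9×1 + 6×3 + 9×0 + 5×2 = 114
D: 11×3 + 11×4 + 9×4 + 6×0 + 9×4 + 5×5 = 174
E: 11×0 + 11×5 + 9×2 + 6×1 + 9×5 + 5×1 = 129
F: 11×1 + 11×0 + 9×0 + 6×5 + 9×3 + 5×4 = 88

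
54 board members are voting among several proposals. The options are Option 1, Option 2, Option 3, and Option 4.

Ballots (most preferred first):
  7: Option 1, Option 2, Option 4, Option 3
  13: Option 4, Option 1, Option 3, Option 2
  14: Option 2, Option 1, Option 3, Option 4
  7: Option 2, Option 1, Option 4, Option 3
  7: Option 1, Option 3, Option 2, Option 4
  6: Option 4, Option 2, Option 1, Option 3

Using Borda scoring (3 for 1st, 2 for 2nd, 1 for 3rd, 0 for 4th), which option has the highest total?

Option 1

Option 1: 7×3 + 13×2 + 14×2 + 7×2 + 7×3 + 6×1 = 116
Option 2: 7×2 + 13×0 + 14×3 + 7×3 + 7×1 + 6×2 = 96
Option 3: 7×0 + 13×1 + 14×1 + 7×0 + 7×2 + 6×0 = 41
Option 4: 7×1 + 13×3 + 14×0 + 7×1 + 7×0 + 6×3 = 71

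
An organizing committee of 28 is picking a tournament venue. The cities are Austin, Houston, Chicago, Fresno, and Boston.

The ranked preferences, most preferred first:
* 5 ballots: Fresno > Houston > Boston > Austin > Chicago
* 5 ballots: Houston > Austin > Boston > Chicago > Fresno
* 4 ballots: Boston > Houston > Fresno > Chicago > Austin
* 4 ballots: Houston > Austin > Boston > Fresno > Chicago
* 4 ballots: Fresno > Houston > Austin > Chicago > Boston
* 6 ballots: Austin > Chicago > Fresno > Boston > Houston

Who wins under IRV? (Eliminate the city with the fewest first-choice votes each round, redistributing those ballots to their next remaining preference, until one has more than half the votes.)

Round 1: Austin 6, Houston 9, Chicago 0, Fresno 9, Boston 4. Chicago eliminated.
Round 2: Austin 6, Houston 9, Fresno 9, Boston 4. Boston eliminated.
Round 3: Austin 6, Houston 13, Fresno 9. Austin eliminated.
Round 4: Houston 13, Fresno 15. Fresno has a majority (≥15).

Fresno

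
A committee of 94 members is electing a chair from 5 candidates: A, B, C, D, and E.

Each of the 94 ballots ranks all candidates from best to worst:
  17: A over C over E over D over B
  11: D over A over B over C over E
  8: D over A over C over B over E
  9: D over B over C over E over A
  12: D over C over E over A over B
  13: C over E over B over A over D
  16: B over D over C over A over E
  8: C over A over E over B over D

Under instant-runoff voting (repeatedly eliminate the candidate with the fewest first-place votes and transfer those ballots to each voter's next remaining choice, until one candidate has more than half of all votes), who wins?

D

Round 1: A 17, B 16, C 21, D 40, E 0. E eliminated.
Round 2: A 17, B 16, C 21, D 40. B eliminated.
Round 3: A 17, C 21, D 56. D has a majority (≥48).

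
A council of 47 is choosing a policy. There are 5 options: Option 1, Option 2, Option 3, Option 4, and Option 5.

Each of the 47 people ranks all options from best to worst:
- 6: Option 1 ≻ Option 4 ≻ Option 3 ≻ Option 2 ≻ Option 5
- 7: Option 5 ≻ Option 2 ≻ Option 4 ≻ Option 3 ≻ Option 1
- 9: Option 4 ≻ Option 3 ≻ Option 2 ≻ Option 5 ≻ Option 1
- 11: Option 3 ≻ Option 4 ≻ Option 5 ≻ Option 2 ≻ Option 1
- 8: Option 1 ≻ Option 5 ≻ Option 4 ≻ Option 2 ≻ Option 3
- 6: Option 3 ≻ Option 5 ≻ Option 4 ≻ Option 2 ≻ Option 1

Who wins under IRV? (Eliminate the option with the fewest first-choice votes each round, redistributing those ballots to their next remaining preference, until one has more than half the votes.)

Option 4

Round 1: Option 1 14, Option 2 0, Option 3 17, Option 4 9, Option 5 7. Option 2 eliminated.
Round 2: Option 1 14, Option 3 17, Option 4 9, Option 5 7. Option 5 eliminated.
Round 3: Option 1 14, Option 3 17, Option 4 16. Option 1 eliminated.
Round 4: Option 3 17, Option 4 30. Option 4 has a majority (≥24).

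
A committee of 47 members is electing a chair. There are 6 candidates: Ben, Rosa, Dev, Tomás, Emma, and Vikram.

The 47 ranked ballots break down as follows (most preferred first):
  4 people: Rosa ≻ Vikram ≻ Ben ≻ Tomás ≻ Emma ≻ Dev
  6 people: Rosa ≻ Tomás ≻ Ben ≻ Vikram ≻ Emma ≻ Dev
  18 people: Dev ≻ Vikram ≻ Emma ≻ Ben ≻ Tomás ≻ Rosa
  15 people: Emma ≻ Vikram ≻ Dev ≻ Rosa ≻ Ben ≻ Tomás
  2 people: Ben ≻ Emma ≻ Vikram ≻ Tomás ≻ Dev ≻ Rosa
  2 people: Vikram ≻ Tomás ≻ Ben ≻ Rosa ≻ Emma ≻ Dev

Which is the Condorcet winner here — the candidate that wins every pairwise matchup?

Vikram vs Ben: 39–8
Vikram vs Rosa: 37–10
Vikram vs Dev: 29–18
Vikram vs Tomás: 41–6
Vikram vs Emma: 30–17
Vikram beats every other candidate.

Vikram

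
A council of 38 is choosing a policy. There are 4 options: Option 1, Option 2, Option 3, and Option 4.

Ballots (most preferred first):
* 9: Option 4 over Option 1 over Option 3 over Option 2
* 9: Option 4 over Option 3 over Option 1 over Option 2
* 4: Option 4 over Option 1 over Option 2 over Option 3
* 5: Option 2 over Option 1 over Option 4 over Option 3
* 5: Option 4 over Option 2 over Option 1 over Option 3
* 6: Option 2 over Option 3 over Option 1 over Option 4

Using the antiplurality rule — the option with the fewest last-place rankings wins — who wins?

Option 1

Last-place votes: Option 1 0, Option 2 18, Option 3 14, Option 4 6.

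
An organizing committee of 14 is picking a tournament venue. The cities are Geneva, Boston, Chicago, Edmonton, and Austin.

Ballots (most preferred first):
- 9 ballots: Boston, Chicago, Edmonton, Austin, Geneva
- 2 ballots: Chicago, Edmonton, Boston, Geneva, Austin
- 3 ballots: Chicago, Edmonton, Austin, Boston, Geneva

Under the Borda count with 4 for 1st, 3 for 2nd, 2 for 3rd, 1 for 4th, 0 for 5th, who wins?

Geneva: 9×0 + 2×1 + 3×0 = 2
Boston: 9×4 + 2×2 + 3×1 = 43
Chicago: 9×3 + 2×4 + 3×4 = 47
Edmonton: 9×2 + 2×3 + 3×3 = 33
Austin: 9×1 + 2×0 + 3×2 = 15

Chicago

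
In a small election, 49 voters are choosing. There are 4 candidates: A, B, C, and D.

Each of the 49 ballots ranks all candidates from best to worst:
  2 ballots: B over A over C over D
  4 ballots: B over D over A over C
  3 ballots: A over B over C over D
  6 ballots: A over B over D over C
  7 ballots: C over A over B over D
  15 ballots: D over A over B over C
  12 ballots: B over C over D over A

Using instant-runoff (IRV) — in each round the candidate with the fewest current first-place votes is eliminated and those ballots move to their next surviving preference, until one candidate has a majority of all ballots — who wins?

Round 1: A 9, B 18, C 7, D 15. C eliminated.
Round 2: A 16, B 18, D 15. D eliminated.
Round 3: A 31, B 18. A has a majority (≥25).

A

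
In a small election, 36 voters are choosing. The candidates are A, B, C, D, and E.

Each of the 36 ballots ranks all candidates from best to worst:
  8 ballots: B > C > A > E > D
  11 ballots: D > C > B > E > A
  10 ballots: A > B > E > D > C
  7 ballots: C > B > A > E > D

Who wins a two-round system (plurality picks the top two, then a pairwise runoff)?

A

Round 1 first-place votes: A 10, B 8, C 7, D 11, E 0. D and A advance.
Runoff: D is ranked above A on 11 ballots, A above D on 25.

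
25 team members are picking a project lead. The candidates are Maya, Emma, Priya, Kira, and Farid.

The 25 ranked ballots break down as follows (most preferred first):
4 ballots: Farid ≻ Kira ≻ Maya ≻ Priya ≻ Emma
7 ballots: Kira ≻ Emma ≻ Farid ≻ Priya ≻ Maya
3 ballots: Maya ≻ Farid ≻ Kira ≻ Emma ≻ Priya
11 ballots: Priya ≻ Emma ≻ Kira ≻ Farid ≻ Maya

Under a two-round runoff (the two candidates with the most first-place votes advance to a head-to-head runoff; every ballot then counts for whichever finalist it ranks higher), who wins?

Kira

Round 1 first-place votes: Maya 3, Emma 0, Priya 11, Kira 7, Farid 4. Priya and Kira advance.
Runoff: Priya is ranked above Kira on 11 ballots, Kira above Priya on 14.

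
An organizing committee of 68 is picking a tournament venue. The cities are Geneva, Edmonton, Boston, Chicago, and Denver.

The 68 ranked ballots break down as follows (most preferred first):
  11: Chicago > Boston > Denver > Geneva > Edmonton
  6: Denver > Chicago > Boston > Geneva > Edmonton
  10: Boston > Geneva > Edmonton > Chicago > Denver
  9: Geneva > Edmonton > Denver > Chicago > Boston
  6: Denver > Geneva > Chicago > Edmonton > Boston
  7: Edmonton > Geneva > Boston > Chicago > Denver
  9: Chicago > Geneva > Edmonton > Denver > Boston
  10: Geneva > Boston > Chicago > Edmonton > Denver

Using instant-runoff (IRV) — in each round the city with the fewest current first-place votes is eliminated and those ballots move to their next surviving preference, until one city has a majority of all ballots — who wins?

Geneva

Round 1: Geneva 19, Edmonton 7, Boston 10, Chicago 20, Denver 12. Edmonton eliminated.
Round 2: Geneva 26, Boston 10, Chicago 20, Denver 12. Boston eliminated.
Round 3: Geneva 36, Chicago 20, Denver 12. Geneva has a majority (≥35).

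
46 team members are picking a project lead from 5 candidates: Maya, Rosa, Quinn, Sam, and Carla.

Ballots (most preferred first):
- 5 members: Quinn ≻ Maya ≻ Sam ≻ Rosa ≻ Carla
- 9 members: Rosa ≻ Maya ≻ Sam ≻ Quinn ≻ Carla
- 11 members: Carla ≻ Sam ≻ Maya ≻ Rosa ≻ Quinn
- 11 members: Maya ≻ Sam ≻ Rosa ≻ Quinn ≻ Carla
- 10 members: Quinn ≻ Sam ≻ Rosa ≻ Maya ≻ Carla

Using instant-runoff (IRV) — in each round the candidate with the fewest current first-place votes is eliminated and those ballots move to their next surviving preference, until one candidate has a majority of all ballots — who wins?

Maya

Round 1: Maya 11, Rosa 9, Quinn 15, Sam 0, Carla 11. Sam eliminated.
Round 2: Maya 11, Rosa 9, Quinn 15, Carla 11. Rosa eliminated.
Round 3: Maya 20, Quinn 15, Carla 11. Carla eliminated.
Round 4: Maya 31, Quinn 15. Maya has a majority (≥24).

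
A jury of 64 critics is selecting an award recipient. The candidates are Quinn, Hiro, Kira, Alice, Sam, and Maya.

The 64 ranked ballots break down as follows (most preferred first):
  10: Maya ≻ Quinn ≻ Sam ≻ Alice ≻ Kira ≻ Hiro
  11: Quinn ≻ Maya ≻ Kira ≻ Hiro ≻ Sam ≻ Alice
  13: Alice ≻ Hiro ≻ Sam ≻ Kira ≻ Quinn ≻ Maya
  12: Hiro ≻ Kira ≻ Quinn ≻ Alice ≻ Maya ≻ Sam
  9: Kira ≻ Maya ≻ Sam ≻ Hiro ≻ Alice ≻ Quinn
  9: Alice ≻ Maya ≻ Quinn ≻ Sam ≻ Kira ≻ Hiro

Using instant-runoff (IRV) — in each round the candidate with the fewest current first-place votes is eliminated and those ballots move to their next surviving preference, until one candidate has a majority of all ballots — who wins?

Alice

Round 1: Quinn 11, Hiro 12, Kira 9, Alice 22, Sam 0, Maya 10. Sam eliminated.
Round 2: Quinn 11, Hiro 12, Kira 9, Alice 22, Maya 10. Kira eliminated.
Round 3: Quinn 11, Hiro 12, Alice 22, Maya 19. Quinn eliminated.
Round 4: Hiro 12, Alice 22, Maya 30. Hiro eliminated.
Round 5: Alice 34, Maya 30. Alice has a majority (≥33).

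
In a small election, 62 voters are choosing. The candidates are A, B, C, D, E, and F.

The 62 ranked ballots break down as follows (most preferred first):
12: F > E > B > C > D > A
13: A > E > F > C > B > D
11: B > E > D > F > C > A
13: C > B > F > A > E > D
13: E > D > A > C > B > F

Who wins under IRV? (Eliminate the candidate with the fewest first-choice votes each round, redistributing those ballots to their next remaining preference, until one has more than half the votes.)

Round 1: A 13, B 11, C 13, D 0, E 13, F 12. D eliminated.
Round 2: A 13, B 11, C 13, E 13, F 12. B eliminated.
Round 3: A 13, C 13, E 24, F 12. F eliminated.
Round 4: A 13, C 13, E 36. E has a majority (≥32).

E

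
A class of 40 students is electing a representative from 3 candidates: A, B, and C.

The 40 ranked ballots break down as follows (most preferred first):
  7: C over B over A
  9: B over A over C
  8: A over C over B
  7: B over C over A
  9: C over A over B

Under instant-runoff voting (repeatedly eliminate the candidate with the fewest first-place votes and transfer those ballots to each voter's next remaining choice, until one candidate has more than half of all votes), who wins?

C

Round 1: A 8, B 16, C 16. A eliminated.
Round 2: B 16, C 24. C has a majority (≥21).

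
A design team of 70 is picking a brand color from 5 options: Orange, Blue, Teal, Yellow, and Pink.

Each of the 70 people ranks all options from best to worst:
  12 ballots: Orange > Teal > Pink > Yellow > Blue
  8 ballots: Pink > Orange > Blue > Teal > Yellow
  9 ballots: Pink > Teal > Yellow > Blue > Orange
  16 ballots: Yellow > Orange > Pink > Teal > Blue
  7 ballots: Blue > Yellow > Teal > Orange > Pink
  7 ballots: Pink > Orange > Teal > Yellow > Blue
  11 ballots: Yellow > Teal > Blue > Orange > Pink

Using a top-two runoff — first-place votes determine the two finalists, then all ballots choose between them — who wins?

Pink

Round 1 first-place votes: Orange 12, Blue 7, Teal 0, Yellow 27, Pink 24. Yellow and Pink advance.
Runoff: Yellow is ranked above Pink on 34 ballots, Pink above Yellow on 36.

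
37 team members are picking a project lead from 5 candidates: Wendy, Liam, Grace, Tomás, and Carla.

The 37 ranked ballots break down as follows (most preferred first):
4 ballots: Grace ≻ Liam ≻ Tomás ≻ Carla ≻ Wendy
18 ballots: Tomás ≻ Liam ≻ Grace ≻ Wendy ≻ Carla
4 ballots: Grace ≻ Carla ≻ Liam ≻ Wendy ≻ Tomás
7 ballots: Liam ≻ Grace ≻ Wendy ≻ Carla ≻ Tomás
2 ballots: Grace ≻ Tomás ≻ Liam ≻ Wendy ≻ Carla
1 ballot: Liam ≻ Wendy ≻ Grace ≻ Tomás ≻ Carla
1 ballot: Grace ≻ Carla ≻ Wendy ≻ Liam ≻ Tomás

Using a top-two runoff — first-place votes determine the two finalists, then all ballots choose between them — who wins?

Grace

Round 1 first-place votes: Wendy 0, Liam 8, Grace 11, Tomás 18, Carla 0. Tomás and Grace advance.
Runoff: Tomás is ranked above Grace on 18 ballots, Grace above Tomás on 19.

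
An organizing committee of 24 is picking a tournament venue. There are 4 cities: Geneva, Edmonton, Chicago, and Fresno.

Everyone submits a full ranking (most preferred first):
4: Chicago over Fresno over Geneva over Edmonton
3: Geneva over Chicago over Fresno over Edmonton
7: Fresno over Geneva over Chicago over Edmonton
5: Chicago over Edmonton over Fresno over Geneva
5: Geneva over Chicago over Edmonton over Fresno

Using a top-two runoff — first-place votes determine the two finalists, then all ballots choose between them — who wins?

Round 1 first-place votes: Geneva 8, Edmonton 0, Chicago 9, Fresno 7. Chicago and Geneva advance.
Runoff: Chicago is ranked above Geneva on 9 ballots, Geneva above Chicago on 15.

Geneva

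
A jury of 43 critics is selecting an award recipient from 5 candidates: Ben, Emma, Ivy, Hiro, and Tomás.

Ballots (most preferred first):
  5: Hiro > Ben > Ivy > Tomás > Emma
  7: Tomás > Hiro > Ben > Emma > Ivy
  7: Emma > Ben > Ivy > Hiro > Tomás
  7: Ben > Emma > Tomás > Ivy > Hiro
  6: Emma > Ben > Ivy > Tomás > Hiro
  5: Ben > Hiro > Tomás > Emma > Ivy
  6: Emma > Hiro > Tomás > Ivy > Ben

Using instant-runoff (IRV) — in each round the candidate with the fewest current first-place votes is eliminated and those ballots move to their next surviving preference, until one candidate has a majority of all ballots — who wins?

Round 1: Ben 12, Emma 19, Ivy 0, Hiro 5, Tomás 7. Ivy eliminated.
Round 2: Ben 12, Emma 19, Hiro 5, Tomás 7. Hiro eliminated.
Round 3: Ben 17, Emma 19, Tomás 7. Tomás eliminated.
Round 4: Ben 24, Emma 19. Ben has a majority (≥22).

Ben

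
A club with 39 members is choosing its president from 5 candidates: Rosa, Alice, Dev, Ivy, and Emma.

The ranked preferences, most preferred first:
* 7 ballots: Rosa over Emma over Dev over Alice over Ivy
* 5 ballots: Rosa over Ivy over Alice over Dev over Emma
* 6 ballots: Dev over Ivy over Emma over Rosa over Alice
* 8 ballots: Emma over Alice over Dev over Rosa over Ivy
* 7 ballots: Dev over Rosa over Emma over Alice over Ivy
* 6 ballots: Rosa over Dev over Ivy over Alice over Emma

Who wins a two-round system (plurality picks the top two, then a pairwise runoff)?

Dev

Round 1 first-place votes: Rosa 18, Alice 0, Dev 13, Ivy 0, Emma 8. Rosa and Dev advance.
Runoff: Rosa is ranked above Dev on 18 ballots, Dev above Rosa on 21.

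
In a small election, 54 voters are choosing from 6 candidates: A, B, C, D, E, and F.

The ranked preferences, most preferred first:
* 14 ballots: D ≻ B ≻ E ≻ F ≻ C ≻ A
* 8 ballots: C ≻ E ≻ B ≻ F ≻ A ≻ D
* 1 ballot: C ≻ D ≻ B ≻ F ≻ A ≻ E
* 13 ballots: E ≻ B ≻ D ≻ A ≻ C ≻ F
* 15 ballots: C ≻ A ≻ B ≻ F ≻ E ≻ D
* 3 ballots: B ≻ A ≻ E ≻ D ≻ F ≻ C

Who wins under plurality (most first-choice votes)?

First-place votes: A 0, B 3, C 24, D 14, E 13, F 0.

C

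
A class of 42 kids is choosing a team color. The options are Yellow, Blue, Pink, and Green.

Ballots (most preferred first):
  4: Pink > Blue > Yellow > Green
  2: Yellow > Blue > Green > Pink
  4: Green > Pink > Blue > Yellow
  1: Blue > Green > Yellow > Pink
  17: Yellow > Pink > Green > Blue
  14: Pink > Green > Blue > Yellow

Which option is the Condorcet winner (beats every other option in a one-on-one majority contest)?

Pink

Pink vs Yellow: 22–20
Pink vs Blue: 39–3
Pink vs Green: 35–7
Pink beats every other option.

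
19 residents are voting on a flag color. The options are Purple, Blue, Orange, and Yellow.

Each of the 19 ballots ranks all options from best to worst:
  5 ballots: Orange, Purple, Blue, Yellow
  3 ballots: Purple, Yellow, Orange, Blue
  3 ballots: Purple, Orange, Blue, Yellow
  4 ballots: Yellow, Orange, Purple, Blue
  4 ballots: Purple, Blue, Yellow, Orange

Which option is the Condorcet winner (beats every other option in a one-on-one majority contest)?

Purple

Purple vs Blue: 19–0
Purple vs Orange: 10–9
Purple vs Yellow: 15–4
Purple beats every other option.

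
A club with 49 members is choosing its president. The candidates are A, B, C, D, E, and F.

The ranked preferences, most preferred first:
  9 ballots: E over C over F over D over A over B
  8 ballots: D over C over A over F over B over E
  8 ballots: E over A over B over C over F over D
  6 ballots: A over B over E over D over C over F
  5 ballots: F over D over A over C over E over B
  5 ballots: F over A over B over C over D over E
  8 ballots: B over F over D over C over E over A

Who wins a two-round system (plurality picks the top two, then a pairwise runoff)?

Round 1 first-place votes: A 6, B 8, C 0, D 8, E 17, F 10. E and F advance.
Runoff: E is ranked above F on 23 ballots, F above E on 26.

F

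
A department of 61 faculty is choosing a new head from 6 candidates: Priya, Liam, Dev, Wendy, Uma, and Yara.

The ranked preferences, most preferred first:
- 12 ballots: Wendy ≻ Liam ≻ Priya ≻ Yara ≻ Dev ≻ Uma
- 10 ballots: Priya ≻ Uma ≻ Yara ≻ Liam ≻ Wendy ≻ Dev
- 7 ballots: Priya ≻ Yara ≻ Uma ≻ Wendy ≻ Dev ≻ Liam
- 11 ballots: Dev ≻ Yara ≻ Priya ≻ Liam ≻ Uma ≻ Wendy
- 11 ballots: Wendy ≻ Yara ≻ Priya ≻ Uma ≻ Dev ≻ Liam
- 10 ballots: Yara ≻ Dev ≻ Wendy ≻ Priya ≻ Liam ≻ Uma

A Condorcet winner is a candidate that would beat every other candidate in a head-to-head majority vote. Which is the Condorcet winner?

Yara vs Priya: 32–29
Yara vs Liam: 49–12
Yara vs Dev: 50–11
Yara vs Wendy: 38–23
Yara vs Uma: 51–10
Yara beats every other candidate.

Yara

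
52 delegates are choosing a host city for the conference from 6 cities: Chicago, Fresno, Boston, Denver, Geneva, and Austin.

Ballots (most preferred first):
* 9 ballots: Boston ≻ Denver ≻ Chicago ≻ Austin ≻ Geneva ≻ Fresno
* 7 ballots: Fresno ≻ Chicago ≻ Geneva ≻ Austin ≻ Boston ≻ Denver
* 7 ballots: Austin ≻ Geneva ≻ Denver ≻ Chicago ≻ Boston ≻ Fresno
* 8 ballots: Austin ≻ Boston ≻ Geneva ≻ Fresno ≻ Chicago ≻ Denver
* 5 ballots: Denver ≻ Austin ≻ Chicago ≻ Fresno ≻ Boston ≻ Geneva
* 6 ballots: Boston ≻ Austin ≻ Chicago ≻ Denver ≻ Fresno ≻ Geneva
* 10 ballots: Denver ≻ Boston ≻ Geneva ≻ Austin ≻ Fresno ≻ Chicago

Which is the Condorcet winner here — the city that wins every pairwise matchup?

Austin vs Chicago: 36–16
Austin vs Fresno: 45–7
Austin vs Boston: 27–25
Austin vs Denver: 28–24
Austin vs Geneva: 35–17
Austin beats every other city.

Austin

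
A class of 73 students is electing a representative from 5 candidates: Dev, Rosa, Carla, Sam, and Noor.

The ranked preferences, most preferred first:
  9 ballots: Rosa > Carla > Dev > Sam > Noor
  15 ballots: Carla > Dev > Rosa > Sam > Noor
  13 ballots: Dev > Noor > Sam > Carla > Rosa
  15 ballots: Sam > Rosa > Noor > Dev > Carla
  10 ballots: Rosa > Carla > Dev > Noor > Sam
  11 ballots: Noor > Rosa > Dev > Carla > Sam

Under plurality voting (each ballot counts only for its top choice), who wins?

First-place votes: Dev 13, Rosa 19, Carla 15, Sam 15, Noor 11.

Rosa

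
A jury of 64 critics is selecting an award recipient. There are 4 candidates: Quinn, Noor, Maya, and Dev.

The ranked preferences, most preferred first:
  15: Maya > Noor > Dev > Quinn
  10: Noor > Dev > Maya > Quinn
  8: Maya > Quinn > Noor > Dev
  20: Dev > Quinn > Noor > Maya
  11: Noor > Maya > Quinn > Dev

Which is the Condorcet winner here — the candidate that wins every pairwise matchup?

Noor

Noor vs Quinn: 36–28
Noor vs Maya: 41–23
Noor vs Dev: 44–20
Noor beats every other candidate.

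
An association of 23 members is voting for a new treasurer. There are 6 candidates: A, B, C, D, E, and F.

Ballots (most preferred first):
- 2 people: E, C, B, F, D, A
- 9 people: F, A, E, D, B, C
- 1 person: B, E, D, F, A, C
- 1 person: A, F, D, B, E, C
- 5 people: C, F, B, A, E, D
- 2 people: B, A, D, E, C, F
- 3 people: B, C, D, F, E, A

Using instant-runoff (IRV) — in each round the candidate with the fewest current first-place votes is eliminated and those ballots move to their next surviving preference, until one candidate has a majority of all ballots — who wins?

C

Round 1: A 1, B 6, C 5, D 0, E 2, F 9. D eliminated.
Round 2: A 1, B 6, C 5, E 2, F 9. A eliminated.
Round 3: B 6, C 5, E 2, F 10. E eliminated.
Round 4: B 6, C 7, F 10. B eliminated.
Round 5: C 12, F 11. C has a majority (≥12).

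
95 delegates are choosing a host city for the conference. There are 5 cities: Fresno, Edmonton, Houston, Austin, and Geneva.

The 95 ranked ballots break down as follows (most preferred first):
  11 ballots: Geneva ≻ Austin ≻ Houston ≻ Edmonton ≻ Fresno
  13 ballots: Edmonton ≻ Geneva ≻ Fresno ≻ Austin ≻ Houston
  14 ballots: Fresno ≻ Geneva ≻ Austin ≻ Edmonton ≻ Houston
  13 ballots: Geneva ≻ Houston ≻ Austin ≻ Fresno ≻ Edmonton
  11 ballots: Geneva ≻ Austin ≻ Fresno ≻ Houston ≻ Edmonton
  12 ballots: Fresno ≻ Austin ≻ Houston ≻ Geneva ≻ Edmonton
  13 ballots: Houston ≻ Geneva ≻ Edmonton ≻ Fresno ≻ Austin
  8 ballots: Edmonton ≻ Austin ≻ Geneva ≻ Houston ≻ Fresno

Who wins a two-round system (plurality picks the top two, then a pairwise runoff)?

Geneva

Round 1 first-place votes: Fresno 26, Edmonton 21, Houston 13, Austin 0, Geneva 35. Geneva and Fresno advance.
Runoff: Geneva is ranked above Fresno on 69 ballots, Fresno above Geneva on 26.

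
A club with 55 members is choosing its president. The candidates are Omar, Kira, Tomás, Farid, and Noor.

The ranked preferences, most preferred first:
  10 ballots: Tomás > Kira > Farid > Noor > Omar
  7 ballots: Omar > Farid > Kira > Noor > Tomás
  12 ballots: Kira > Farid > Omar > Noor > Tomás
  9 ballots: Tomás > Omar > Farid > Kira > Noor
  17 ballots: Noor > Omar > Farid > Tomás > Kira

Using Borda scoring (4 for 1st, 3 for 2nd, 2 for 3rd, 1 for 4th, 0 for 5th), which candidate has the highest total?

Omar: 10×0 + 7×4 + 12×2 + 9×3 + 17×3 = 130
Kira: 10×3 + 7×2 + 12×4 + 9×1 + 17×0 = 101
Tomás: 10×4 + 7×0 + 12×0 + 9×4 + 17×1 = 93
Farid: 10×2 + 7×3 + 12×3 + 9×2 + 17×2 = 129
Noor: 10×1 + 7×1 + 12×1 + 9×0 + 17×4 = 97

Omar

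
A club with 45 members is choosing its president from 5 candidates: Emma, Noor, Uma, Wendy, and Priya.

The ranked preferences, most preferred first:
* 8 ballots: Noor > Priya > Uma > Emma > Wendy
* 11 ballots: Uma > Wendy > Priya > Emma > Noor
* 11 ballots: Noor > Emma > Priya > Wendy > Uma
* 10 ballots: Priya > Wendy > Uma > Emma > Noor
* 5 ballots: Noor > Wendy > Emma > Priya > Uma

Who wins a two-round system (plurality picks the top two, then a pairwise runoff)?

Noor

Round 1 first-place votes: Emma 0, Noor 24, Uma 11, Wendy 0, Priya 10. Noor and Uma advance.
Runoff: Noor is ranked above Uma on 24 ballots, Uma above Noor on 21.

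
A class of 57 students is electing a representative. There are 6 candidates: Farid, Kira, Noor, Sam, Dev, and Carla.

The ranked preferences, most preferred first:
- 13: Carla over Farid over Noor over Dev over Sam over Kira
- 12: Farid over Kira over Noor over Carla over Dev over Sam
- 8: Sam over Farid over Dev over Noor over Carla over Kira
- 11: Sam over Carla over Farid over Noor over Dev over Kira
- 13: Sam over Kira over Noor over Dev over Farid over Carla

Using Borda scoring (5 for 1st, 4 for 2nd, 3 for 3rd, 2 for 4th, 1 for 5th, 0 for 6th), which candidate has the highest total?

Farid: 13×4 + 12×5 + 8×4 + 11×3 + 13×1 = 190
Kira: 13×0 + 12×4 + 8×0 + 11×0 + 13×4 = 100
Noor: 13×3 + 12×3 + 8×2 + 11×2 + 13×3 = 152
Sam: 13×1 + 12×0 + 8×5 + 11×5 + 13×5 = 173
Dev: 13×2 + 12×1 + 8×3 + 11×1 + 13×2 = 99
Carla: 13×5 + 12×2 + 8×1 + 11×4 + 13×0 = 141

Farid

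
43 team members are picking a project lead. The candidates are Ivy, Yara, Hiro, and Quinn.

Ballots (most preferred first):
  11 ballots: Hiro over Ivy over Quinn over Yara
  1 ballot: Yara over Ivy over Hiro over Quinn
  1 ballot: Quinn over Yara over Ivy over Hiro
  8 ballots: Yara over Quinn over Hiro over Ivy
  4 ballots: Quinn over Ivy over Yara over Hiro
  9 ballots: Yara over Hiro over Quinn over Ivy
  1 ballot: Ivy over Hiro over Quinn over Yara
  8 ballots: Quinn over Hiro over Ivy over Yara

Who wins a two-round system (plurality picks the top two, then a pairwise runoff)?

Quinn

Round 1 first-place votes: Ivy 1, Yara 18, Hiro 11, Quinn 13. Yara and Quinn advance.
Runoff: Yara is ranked above Quinn on 18 ballots, Quinn above Yara on 25.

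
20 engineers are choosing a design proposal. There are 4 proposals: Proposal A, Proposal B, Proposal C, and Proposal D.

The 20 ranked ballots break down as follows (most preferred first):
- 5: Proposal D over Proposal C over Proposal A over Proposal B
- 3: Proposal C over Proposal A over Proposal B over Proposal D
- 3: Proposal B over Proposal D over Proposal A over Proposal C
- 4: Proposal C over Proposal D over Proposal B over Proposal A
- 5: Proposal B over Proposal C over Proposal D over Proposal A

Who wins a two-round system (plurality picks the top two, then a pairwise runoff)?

Round 1 first-place votes: Proposal A 0, Proposal B 8, Proposal C 7, Proposal D 5. Proposal B and Proposal C advance.
Runoff: Proposal B is ranked above Proposal C on 8 ballots, Proposal C above Proposal B on 12.

Proposal C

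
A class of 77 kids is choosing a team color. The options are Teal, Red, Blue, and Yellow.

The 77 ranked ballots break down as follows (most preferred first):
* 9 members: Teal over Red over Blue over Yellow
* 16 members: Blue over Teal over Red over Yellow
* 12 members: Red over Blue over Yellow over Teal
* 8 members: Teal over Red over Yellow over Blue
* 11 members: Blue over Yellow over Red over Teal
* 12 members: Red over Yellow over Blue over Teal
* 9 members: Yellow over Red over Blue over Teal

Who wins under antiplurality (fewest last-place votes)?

Last-place votes: Teal 44, Red 0, Blue 8, Yellow 25.

Red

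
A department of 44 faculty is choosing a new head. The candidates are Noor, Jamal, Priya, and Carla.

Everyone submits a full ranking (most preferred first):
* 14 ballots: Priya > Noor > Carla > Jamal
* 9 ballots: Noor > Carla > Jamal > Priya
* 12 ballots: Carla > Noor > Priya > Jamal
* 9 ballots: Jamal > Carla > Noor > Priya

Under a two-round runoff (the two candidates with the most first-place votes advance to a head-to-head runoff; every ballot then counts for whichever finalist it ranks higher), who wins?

Round 1 first-place votes: Noor 9, Jamal 9, Priya 14, Carla 12. Priya and Carla advance.
Runoff: Priya is ranked above Carla on 14 ballots, Carla above Priya on 30.

Carla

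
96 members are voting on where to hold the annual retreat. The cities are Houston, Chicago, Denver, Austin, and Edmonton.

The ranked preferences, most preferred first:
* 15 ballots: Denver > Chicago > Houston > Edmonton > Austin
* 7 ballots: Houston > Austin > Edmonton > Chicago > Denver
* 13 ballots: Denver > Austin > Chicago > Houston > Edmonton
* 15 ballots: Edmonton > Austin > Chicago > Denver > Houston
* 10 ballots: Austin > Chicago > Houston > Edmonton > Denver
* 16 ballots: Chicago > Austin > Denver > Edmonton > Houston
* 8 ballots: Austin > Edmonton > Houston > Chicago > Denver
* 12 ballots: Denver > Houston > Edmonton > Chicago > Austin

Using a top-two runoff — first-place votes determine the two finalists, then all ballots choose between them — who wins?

Round 1 first-place votes: Houston 7, Chicago 16, Denver 40, Austin 18, Edmonton 15. Denver and Austin advance.
Runoff: Denver is ranked above Austin on 40 ballots, Austin above Denver on 56.

Austin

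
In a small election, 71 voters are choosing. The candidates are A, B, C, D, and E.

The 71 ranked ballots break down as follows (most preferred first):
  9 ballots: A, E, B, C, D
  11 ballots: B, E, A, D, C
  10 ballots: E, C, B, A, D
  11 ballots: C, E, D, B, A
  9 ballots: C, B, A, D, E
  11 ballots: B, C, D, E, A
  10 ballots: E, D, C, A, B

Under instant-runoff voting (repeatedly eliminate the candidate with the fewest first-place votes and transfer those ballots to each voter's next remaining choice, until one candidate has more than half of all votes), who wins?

Round 1: A 9, B 22, C 20, D 0, E 20. D eliminated.
Round 2: A 9, B 22, C 20, E 20. A eliminated.
Round 3: B 22, C 20, E 29. C eliminated.
Round 4: B 31, E 40. E has a majority (≥36).

E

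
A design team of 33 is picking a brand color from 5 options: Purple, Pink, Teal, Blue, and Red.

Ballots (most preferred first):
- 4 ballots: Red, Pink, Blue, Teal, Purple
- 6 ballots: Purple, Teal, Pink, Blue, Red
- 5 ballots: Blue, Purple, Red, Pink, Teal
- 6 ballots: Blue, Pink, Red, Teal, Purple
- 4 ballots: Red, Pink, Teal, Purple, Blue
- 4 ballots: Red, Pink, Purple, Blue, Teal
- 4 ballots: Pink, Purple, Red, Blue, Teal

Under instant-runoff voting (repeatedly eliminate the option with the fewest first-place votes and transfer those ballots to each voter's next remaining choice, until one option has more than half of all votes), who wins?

Blue

Round 1: Purple 6, Pink 4, Teal 0, Blue 11, Red 12. Teal eliminated.
Round 2: Purple 6, Pink 4, Blue 11, Red 12. Pink eliminated.
Round 3: Purple 10, Blue 11, Red 12. Purple eliminated.
Round 4: Blue 17, Red 16. Blue has a majority (≥17).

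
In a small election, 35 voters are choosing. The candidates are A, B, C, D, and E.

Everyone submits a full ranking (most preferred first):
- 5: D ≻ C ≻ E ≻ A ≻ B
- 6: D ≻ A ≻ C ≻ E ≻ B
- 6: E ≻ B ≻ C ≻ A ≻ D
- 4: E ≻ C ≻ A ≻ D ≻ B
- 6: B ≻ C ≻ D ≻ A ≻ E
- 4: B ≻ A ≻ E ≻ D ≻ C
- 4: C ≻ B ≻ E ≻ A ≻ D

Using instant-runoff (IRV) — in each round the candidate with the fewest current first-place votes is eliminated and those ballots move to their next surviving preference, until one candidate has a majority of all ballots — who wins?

Round 1: A 0, B 10, C 4, D 11, E 10. A eliminated.
Round 2: B 10, C 4, D 11, E 10. C eliminated.
Round 3: B 14, D 11, E 10. E eliminated.
Round 4: B 20, D 15. B has a majority (≥18).

B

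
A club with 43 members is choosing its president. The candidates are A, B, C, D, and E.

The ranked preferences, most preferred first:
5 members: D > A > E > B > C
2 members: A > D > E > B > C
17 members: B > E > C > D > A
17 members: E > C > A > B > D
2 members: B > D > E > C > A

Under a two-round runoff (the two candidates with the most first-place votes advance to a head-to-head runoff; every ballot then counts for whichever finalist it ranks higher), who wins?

Round 1 first-place votes: A 2, B 19, C 0, D 5, E 17. B and E advance.
Runoff: B is ranked above E on 19 ballots, E above B on 24.

E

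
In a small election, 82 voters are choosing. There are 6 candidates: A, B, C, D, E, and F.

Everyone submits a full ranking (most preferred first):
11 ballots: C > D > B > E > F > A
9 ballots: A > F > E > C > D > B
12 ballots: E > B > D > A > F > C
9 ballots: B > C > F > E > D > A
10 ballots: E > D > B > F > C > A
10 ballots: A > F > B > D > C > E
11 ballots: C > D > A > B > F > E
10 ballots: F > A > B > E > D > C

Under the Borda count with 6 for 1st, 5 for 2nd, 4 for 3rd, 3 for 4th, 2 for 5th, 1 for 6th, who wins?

B

A: 11×1 + 9×6 + 12×3 + 9×1 + 10×1 + 10×6 + 11×4 + 10×5 = 274
B: 11×4 + 9×1 + 12×5 + 9×6 + 10×4 + 10×4 + 11×3 + 10×4 = 320
C: 11×6 + 9×3 + 12×1 + 9×5 + 10×2 + 10×2 + 11×6 + 10×1 = 266
D: 11×5 + 9×2 + 12×4 + 9×2 + 10×5 + 10×3 + 11×5 + 10×2 = 294
E: 11×3 + 9×4 + 12×6 + 9×3 + 10×6 + 10×1 + 11×1 + 10×3 = 279
F: 11×2 + 9×5 + 12×2 + 9×4 + 10×3 + 10×5 + 11×2 + 10×6 = 289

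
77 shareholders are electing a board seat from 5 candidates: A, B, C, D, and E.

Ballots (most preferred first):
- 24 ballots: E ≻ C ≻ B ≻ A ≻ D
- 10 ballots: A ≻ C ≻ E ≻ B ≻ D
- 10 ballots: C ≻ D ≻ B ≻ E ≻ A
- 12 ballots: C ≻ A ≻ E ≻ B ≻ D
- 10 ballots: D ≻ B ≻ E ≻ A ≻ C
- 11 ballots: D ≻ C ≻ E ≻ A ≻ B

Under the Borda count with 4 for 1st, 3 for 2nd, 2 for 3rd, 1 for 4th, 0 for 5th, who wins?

A: 24×1 + 10×4 + 10×0 + 12×3 + 10×1 + 11×1 = 121
B: 24×2 + 10×1 + 10×2 + 12×1 + 10×3 + 11×0 = 120
C: 24×3 + 10×3 + 10×4 + 12×4 + 10×0 + 11×3 = 223
D: 24×0 + 10×0 + 10×3 + 12×0 + 10×4 + 11×4 = 114
E: 24×4 + 10×2 + 10×1 + 12×2 + 10×2 + 11×2 = 192

C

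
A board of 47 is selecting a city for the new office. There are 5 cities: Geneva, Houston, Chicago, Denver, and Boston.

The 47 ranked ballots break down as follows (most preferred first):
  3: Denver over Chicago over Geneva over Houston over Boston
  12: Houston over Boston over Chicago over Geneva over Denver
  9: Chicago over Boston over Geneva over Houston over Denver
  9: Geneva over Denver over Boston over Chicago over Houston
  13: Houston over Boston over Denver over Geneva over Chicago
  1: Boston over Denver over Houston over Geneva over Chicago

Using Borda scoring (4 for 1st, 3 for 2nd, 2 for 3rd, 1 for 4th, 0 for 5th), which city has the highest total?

Geneva: 3×2 + 12×1 + 9×2 + 9×4 + 13×1 + 1×1 = 86
Houston: 3×1 + 12×4 + 9×1 + 9×0 + 13×4 + 1×2 = 114
Chicago: 3×3 + 12×2 + 9×4 + 9×1 + 13×0 + 1×0 = 78
Denver: 3×4 + 12×0 + 9×0 + 9×3 + 13×2 + 1×3 = 68
Boston: 3×0 + 12×3 + 9×3 + 9×2 + 13×3 + 1×4 = 124

Boston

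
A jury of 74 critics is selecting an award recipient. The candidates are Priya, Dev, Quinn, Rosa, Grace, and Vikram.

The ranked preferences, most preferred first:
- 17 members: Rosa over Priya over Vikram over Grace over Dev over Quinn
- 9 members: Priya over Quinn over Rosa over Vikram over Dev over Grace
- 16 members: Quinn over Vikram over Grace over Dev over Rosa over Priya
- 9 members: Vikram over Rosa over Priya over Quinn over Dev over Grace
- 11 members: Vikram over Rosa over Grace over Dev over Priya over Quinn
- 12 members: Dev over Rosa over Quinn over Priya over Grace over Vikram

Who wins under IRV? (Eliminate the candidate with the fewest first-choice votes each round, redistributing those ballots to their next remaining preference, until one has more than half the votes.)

Round 1: Priya 9, Dev 12, Quinn 16, Rosa 17, Grace 0, Vikram 20. Grace eliminated.
Round 2: Priya 9, Dev 12, Quinn 16, Rosa 17, Vikram 20. Priya eliminated.
Round 3: Dev 12, Quinn 25, Rosa 17, Vikram 20. Dev eliminated.
Round 4: Quinn 25, Rosa 29, Vikram 20. Vikram eliminated.
Round 5: Quinn 25, Rosa 49. Rosa has a majority (≥38).

Rosa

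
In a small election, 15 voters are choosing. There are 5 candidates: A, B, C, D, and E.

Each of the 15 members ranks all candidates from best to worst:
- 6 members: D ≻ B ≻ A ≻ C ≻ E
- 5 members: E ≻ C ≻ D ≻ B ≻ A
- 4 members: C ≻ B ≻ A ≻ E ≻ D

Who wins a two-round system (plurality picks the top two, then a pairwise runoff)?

Round 1 first-place votes: A 0, B 0, C 4, D 6, E 5. D and E advance.
Runoff: D is ranked above E on 6 ballots, E above D on 9.

E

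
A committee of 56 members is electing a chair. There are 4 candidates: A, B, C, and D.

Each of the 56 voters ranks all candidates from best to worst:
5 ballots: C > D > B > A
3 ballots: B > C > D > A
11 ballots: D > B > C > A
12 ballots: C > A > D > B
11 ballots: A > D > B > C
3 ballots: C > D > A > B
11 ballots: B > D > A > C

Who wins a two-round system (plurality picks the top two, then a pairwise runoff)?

B

Round 1 first-place votes: A 11, B 14, C 20, D 11. C and B advance.
Runoff: C is ranked above B on 20 ballots, B above C on 36.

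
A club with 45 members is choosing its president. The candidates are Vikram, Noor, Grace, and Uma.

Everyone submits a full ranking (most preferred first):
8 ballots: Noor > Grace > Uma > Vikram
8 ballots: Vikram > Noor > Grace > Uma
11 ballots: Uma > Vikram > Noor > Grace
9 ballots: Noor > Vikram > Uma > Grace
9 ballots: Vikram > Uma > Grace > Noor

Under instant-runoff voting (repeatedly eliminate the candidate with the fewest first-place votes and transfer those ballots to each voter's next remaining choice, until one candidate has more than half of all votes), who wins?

Round 1: Vikram 17, Noor 17, Grace 0, Uma 11. Grace eliminated.
Round 2: Vikram 17, Noor 17, Uma 11. Uma eliminated.
Round 3: Vikram 28, Noor 17. Vikram has a majority (≥23).

Vikram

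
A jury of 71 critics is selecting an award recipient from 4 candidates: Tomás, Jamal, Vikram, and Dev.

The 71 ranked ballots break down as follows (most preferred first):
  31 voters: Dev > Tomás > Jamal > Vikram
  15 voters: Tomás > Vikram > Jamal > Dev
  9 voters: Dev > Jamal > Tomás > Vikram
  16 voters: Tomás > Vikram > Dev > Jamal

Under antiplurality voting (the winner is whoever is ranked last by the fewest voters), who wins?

Tomás

Last-place votes: Tomás 0, Jamal 16, Vikram 40, Dev 15.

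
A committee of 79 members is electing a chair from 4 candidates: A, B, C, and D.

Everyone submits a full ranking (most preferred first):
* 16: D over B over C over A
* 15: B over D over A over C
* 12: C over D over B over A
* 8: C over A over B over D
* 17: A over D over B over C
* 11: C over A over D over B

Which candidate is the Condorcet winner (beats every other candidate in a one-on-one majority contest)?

D vs A: 43–36
D vs B: 56–23
D vs C: 48–31
D beats every other candidate.

D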